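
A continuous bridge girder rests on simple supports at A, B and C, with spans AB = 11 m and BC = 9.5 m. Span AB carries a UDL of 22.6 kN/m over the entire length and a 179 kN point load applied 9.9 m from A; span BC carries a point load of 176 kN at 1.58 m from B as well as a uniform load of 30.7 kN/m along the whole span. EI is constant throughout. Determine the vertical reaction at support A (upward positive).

Take M_B as the redundant. Released structure: two simple spans AB and BC with a hinge at B.
End slopes at the hinge B, treating each span as simply supported:
  span AB: UDL 22.6: wL³/(24EI) = 1253/EI
  span AB: point load 179 at a = 9.9: Pab(L + a)/(6LEI) = 617.3/EI
  span BC: point load 176 at a = 1.58: Pab(L + b)/(6LEI) = 673.1/EI
  span BC: UDL 30.7: wL³/(24EI) = 1097/EI
  relative rotation θ_0 = (1871 + 1770)/EI = 3640/EI
A unit hogging moment at B produces rotation L₁/(3EI) + L₂/(3EI) = 6.833/EI.
Slope continuity at B: θ_0 = M_B·6.833/EI, so M_B = 3640/6.833 = 532.7 kN·m (hogging).
Span AB, ΣM about A with M_B applied at B: R_B^{AB}·11 = 3139 + 532.7, so R_B^{AB} = 333.8 kN and R_A = 427.6 − 333.8 = 93.77 kN.

R_A = 93.77 kN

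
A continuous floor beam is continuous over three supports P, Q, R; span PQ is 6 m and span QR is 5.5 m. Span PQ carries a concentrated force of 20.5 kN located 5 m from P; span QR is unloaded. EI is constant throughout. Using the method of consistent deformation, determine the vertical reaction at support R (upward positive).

Insert a hinge at Q; M_Q is the redundant, and each span becomes simply supported.
End slopes at the hinge Q, treating each span as simply supported:
  span PQ: point load 20.5 at a = 5: Pab(L + a)/(6LEI) = 31.32/EI
  relative rotation θ_0 = (31.32 + 0)/EI = 31.32/EI
A unit hogging moment at Q produces rotation L₁/(3EI) + L₂/(3EI) = 3.833/EI.
Compatibility: M_Q·(L₁+L₂)/(3EI) = θ_0, giving M_Q = 8.17 kN·m (hogging).
Span QR, ΣM about R: R_Q^{QR}·5.5 = 0 + 8.17, so R_Q^{QR} = 1.486 kN and R_R = 0 − 1.486 = -1.486 kN.

R_R = -1.486 kN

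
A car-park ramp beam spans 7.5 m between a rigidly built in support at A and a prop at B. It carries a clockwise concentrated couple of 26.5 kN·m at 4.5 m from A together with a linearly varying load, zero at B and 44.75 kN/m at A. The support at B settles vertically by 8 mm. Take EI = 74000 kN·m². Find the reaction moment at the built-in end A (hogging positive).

M_A = 192.5 kN·m

Choose R_B as the redundant. The primary structure is the cantilever fixed at A.
Downward deflection at the released point B due to the loads:
  clockwise couple 26.5 at a = 4.5: M₀a(2L − a)/(2EI) = 626.1/EI
  triangular load, peak 44.75 at the fixed end: w₀L⁴/(30EI) = 4720/EI
  δ_0 = 5346/EI
Tip deflection under a unit load at B: L³/(3EI) = 140.6/EI.
With EI = 74000 kN·m²: δ_0 = 0.07224 m and δ_{BB} = 0.0019 m/kN.
Compatibility — the beam at B must follow the support down by 0.008 m: δ_0 − R_B·δ_{BB} = 0.008, so R_B = (0.07224 − 0.008)/0.0019 = 33.8 kN.
Moment equilibrium about A: M_A = Σ(load moments about A) − R_B·L = 446 − 33.8×7.5 = 192.5 kN·m.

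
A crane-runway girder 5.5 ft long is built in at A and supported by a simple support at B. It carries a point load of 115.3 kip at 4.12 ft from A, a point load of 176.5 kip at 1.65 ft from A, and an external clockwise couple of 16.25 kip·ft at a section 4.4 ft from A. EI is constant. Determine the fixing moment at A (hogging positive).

Remove the prop at B; the released (primary) structure is a cantilever built in at A.
Deflection at B on the released cantilever, summing each load's contribution:
  point load 115.3 at a = 4.12: Pa²(3L − a)/(6EI) = 4038/EI
  point load 176.5 at a = 1.65: Pa²(3L − a)/(6EI) = 1189/EI
  clockwise couple 16.25 at a = 4.4: M₀a(2L − a)/(2EI) = 235.9/EI
  δ_0 = 5463/EI
Flexibility coefficient — unit upward force at B: δ_{BB} = L³/(3EI) = 55.46/EI.
The prop prevents deflection at B: R_B = δ_0/δ_{BB} = 5463/55.46 = 98.52 kip.
Moment equilibrium about A: M_A = Σ(load moments about A) − R_B·L = 782.5 − 98.52×5.5 = 240.7 kip·ft.

M_A = 240.7 kip·ft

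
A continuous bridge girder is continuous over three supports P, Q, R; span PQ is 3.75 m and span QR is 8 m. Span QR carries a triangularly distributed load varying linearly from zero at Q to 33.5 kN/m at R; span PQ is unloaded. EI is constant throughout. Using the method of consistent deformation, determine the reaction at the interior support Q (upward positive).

R_Q = 78.02 kN

Take M_Q as the redundant. Released structure: two simple spans PQ and QR with a hinge at Q.
Rotations at Q on the released spans (each span's end-slope, ×1/EI):
  span QR: triangular load, peak 33.5: 7w₀L³/(360EI) = 333.5/EI
  relative rotation θ_0 = (0 + 333.5)/EI = 333.5/EI
A unit hogging moment at Q produces rotation L₁/(3EI) + L₂/(3EI) = 3.917/EI.
Compatibility: M_Q·(L₁+L₂)/(3EI) = θ_0, giving M_Q = 85.15 kN·m (hogging).
Span PQ, ΣM about P with M_Q applied at Q: R_Q^{PQ}·3.75 = 0 + 85.15, so R_Q^{PQ} = 22.71 kN and R_P = 0 − 22.71 = -22.71 kN.
Span QR, ΣM about R: R_Q^{QR}·8 = 357.3 + 85.15, so R_Q^{QR} = 55.31 kN and R_R = 134 − 55.31 = 78.69 kN.
R_Q = 22.71 + 55.31 = 78.02 kN.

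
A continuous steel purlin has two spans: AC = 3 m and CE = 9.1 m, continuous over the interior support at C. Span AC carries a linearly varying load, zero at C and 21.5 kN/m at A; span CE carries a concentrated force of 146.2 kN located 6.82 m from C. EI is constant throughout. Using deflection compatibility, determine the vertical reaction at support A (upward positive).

R_A = -18.59 kN

Insert a hinge at C; M_C is the redundant, and each span becomes simply supported.
Discontinuity in slope at C on the released structure — sum the simple-span end rotations:
  span AC: triangular load, peak 21.5: 7w₀L³/(360EI) = 11.29/EI
  span CE: point load 146.2 at a = 6.82: Pab(L + b)/(6LEI) = 473.8/EI
  relative rotation θ_0 = (11.29 + 473.8)/EI = 485.1/EI
A unit hogging moment at C produces rotation L₁/(3EI) + L₂/(3EI) = 4.033/EI.
Slope continuity at C: θ_0 = M_C·4.033/EI, so M_C = 485.1/4.033 = 120.3 kN·m (hogging).
Span AC, ΣM about A with M_C applied at C: R_C^{AC}·3 = 32.25 + 120.3, so R_C^{AC} = 50.84 kN and R_A = 32.25 − 50.84 = -18.59 kN.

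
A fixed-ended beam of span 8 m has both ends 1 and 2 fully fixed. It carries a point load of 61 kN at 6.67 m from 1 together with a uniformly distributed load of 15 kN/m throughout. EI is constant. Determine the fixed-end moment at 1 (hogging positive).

M_1 = 91.25 kN·m

Take the two fixed-end moments M_1, M_2 as redundants; the released structure is the simple span 12.
On the primary (simply-supported) span, the end slopes from the loading are:
  at 1: point load 61 at a = 6.67: Pab(L + b)/(6LEI) = 105.2/EI
  at 2: point load 61 at a = 6.67: Pab(L + a)/(6LEI) = 165.4/EI
  at 1: UDL 15: wL³/(24EI) = 320/EI
  at 2: UDL 15: wL³/(24EI) = 320/EI
  θ_10 = 425.2/EI,  θ_20 = 485.4/EI
Flexibility coefficients: a unit moment at one end gives L/(3EI) there and L/(6EI) at the far end, so f₁₁ = f₂₂ = 2.667/EI and f₁₂ = f₂₁ = 1.333/EI.
Compatibility — zero rotation at each built-in end:
  2.667 M_1 + 1.333 M_2 = 425.2
  1.333 M_1 + 2.667 M_2 = 485.4
Solving the pair gives M_1 = 91.25 kN·m and M_2 = 136.4 kN·m (hogging).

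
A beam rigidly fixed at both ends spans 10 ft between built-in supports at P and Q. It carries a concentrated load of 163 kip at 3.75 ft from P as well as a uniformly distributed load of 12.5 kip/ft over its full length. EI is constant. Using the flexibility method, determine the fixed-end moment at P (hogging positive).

M_P = 342.9 kip·ft

Release both end moments; the primary structure is a simply-supported span PQ with redundants M_P and M_Q.
On the primary (simply-supported) span, the end slopes from the loading are:
  at P: point load 163 at a = 3.75: Pab(L + b)/(6LEI) = 1035/EI
  at Q: point load 163 at a = 3.75: Pab(L + a)/(6LEI) = 875.5/EI
  at P: UDL 12.5: wL³/(24EI) = 520.8/EI
  at Q: UDL 12.5: wL³/(24EI) = 520.8/EI
  θ_P0 = 1556/EI,  θ_Q0 = 1396/EI
Flexibility coefficients: a unit moment at one end gives L/(3EI) there and L/(6EI) at the far end, so f₁₁ = f₂₂ = 3.333/EI and f₁₂ = f₂₁ = 1.667/EI.
Compatibility — zero rotation at each built-in end:
  3.333 M_P + 1.667 M_Q = 1556
  1.667 M_P + 3.333 M_Q = 1396
Solving the pair gives M_P = 342.9 kip·ft and M_Q = 247.4 kip·ft (hogging).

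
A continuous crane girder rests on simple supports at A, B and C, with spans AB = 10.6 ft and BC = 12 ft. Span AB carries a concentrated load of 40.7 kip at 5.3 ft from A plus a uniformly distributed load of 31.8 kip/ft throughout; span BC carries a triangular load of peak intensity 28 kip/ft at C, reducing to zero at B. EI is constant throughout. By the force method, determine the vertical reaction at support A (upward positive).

Release continuity at B by inserting a hinge; the redundant is the internal moment M_B. The primary structure is two simply-supported spans AB and BC.
End slopes at the hinge B, treating each span as simply supported:
  span AB: point load 40.7 at a = 5.3: Pab(L + a)/(6LEI) = 285.8/EI
  span AB: UDL 31.8: wL³/(24EI) = 1578/EI
  span BC: triangular load, peak 28: 7w₀L³/(360EI) = 940.8/EI
  relative rotation θ_0 = (1864 + 940.8)/EI = 2805/EI
A unit hogging moment at B produces rotation L₁/(3EI) + L₂/(3EI) = 7.533/EI.
Slope continuity at B: θ_0 = M_B·7.533/EI, so M_B = 2805/7.533 = 372.3 kip·ft (hogging).
Span AB, ΣM about A with M_B applied at B: R_B^{AB}·10.6 = 2002 + 372.3, so R_B^{AB} = 224 kip and R_A = 377.8 − 224 = 153.8 kip.

R_A = 153.8 kip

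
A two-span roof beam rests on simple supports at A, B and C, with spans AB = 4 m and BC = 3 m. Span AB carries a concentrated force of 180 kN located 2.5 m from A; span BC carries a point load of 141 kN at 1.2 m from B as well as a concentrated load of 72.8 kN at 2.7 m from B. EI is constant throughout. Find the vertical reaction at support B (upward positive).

R_B = 273.1 kN

Insert a hinge at B; M_B is the redundant, and each span becomes simply supported.
Discontinuity in slope at B on the released structure — sum the simple-span end rotations:
  span AB: point load 180 at a = 2.5: Pab(L + a)/(6LEI) = 182.8/EI
  span BC: point load 141 at a = 1.2: Pab(L + b)/(6LEI) = 81.22/EI
  span BC: point load 72.8 at a = 2.7: Pab(L + b)/(6LEI) = 10.81/EI
  relative rotation θ_0 = (182.8 + 92.03)/EI = 274.8/EI
A unit hogging moment at B produces rotation L₁/(3EI) + L₂/(3EI) = 2.333/EI.
Slope continuity at B: θ_0 = M_B·2.333/EI, so M_B = 274.8/2.333 = 117.8 kN·m (hogging).
Span AB, ΣM about A with M_B applied at B: R_B^{AB}·4 = 450 + 117.8, so R_B^{AB} = 141.9 kN and R_A = 180 − 141.9 = 38.05 kN.
Span BC, ΣM about C: R_B^{BC}·3 = 275.6 + 117.8, so R_B^{BC} = 131.1 kN and R_C = 213.8 − 131.1 = 82.66 kN.
R_B = 141.9 + 131.1 = 273.1 kN.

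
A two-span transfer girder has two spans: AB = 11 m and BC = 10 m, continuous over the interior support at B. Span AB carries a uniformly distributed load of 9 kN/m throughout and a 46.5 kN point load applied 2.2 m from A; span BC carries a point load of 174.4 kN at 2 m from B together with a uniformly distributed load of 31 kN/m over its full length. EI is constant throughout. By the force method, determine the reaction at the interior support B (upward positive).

Insert a hinge at B; M_B is the redundant, and each span becomes simply supported.
End slopes at the hinge B, treating each span as simply supported:
  span AB: UDL 9: wL³/(24EI) = 499.1/EI
  span AB: point load 46.5 at a = 2.2: Pab(L + a)/(6LEI) = 180/EI
  span BC: point load 174.4 at a = 2: Pab(L + b)/(6LEI) = 837.1/EI
  span BC: UDL 31: wL³/(24EI) = 1292/EI
  relative rotation θ_0 = (679.2 + 2129)/EI = 2808/EI
A unit hogging moment at B produces rotation L₁/(3EI) + L₂/(3EI) = 7/EI.
Compatibility: M_B·(L₁+L₂)/(3EI) = θ_0, giving M_B = 401.1 kN·m (hogging).
Span AB, ΣM about A with M_B applied at B: R_B^{AB}·11 = 646.8 + 401.1, so R_B^{AB} = 95.27 kN and R_A = 145.5 − 95.27 = 50.23 kN.
Span BC, ΣM about C: R_B^{BC}·10 = 2945 + 401.1, so R_B^{BC} = 334.6 kN and R_C = 484.4 − 334.6 = 149.8 kN.
R_B = 95.27 + 334.6 = 429.9 kN.

R_B = 429.9 kN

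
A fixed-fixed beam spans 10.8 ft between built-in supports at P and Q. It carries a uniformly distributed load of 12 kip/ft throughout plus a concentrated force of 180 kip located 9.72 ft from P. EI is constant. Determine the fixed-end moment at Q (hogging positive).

Release both end moments; the primary structure is a simply-supported span PQ with redundants M_P and M_Q.
Simple-span end rotations at P and Q under the given loads:
  at P: UDL 12: wL³/(24EI) = 629.9/EI
  at Q: UDL 12: wL³/(24EI) = 629.9/EI
  at P: point load 180 at a = 9.72: Pab(L + b)/(6LEI) = 346.4/EI
  at Q: point load 180 at a = 9.72: Pab(L + a)/(6LEI) = 598.4/EI
  θ_P0 = 976.3/EI,  θ_Q0 = 1228/EI
Flexibility coefficients: a unit moment at one end gives L/(3EI) there and L/(6EI) at the far end, so f₁₁ = f₂₂ = 3.6/EI and f₁₂ = f₂₁ = 1.8/EI.
Compatibility — zero rotation at each built-in end:
  3.6 M_P + 1.8 M_Q = 976.3
  1.8 M_P + 3.6 M_Q = 1228
Solving the pair gives M_P = 134.1 kip·ft and M_Q = 274.1 kip·ft (hogging).

M_Q = 274.1 kip·ft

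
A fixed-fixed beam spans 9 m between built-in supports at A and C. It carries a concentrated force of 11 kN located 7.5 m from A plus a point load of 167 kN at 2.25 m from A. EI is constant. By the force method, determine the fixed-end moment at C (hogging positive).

Release both end moments; the primary structure is a simply-supported span AC with redundants M_A and M_C.
On the primary (simply-supported) span, the end slopes from the loading are:
  at A: point load 11 at a = 7.5: Pab(L + b)/(6LEI) = 24.06/EI
  at C: point load 11 at a = 7.5: Pab(L + a)/(6LEI) = 37.81/EI
  at A: point load 167 at a = 2.25: Pab(L + b)/(6LEI) = 739.8/EI
  at C: point load 167 at a = 2.25: Pab(L + a)/(6LEI) = 528.4/EI
  θ_A0 = 763.8/EI,  θ_C0 = 566.2/EI
Flexibility coefficients: a unit moment at one end gives L/(3EI) there and L/(6EI) at the far end, so f₁₁ = f₂₂ = 3/EI and f₁₂ = f₂₁ = 1.5/EI.
Compatibility — zero rotation at each built-in end:
  3 M_A + 1.5 M_C = 763.8
  1.5 M_A + 3 M_C = 566.2
Solving the pair gives M_A = 213.7 kN·m and M_C = 81.91 kN·m (hogging).

M_C = 81.91 kN·m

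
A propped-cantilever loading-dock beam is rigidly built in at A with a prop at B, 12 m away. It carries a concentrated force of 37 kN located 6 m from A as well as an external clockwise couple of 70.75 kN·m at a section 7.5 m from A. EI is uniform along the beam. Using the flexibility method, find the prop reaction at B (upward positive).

Release the roller at B. Primary structure: cantilever fixed at A.
Free-end deflection of the primary structure under the applied loading (downward +):
  point load 37 at a = 6: Pa²(3L − a)/(6EI) = 6660/EI
  clockwise couple 70.75 at a = 7.5: M₀a(2L − a)/(2EI) = 4378/EI
  δ_0 = 11038/EI
Tip deflection under a unit load at B: L³/(3EI) = 576/EI.
Compatibility at B: δ_0 − R_B·δ_{BB} = 0, so R_B = 11038/576 = 19.16 kN.

R_B = 19.16 kN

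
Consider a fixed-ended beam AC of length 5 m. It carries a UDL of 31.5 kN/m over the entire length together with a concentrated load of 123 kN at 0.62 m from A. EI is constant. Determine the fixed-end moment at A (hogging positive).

Take the two fixed-end moments M_A, M_C as redundants; the released structure is the simple span AC.
Simple-span end rotations at A and C under the given loads:
  at A: UDL 31.5: wL³/(24EI) = 164.1/EI
  at C: UDL 31.5: wL³/(24EI) = 164.1/EI
  at A: point load 123 at a = 0.62: Pab(L + b)/(6LEI) = 104.4/EI
  at C: point load 123 at a = 0.62: Pab(L + a)/(6LEI) = 62.57/EI
  θ_A0 = 268.5/EI,  θ_C0 = 226.6/EI
Flexibility coefficients: a unit moment at one end gives L/(3EI) there and L/(6EI) at the far end, so f₁₁ = f₂₂ = 1.667/EI and f₁₂ = f₂₁ = 0.8333/EI.
Compatibility — zero rotation at each built-in end:
  1.667 M_A + 0.8333 M_C = 268.5
  0.8333 M_A + 1.667 M_C = 226.6
Solving the pair gives M_A = 124.1 kN·m and M_C = 73.91 kN·m (hogging).

M_A = 124.1 kN·m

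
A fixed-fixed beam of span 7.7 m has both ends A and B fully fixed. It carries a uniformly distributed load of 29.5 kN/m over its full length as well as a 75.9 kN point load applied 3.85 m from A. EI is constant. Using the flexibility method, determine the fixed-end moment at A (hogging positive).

M_A = 218.8 kN·m

Release both end moments; the primary structure is a simply-supported span AB with redundants M_A and M_B.
End rotations of the released simple span under the applied load (×1/EI):
  at A: UDL 29.5: wL³/(24EI) = 561.2/EI
  at B: UDL 29.5: wL³/(24EI) = 561.2/EI
  at A: point load 75.9 at a = 3.85: Pab(L + b)/(6LEI) = 281.3/EI
  at B: point load 75.9 at a = 3.85: Pab(L + a)/(6LEI) = 281.3/EI
  θ_A0 = 842.4/EI,  θ_B0 = 842.4/EI
Flexibility coefficients: a unit moment at one end gives L/(3EI) there and L/(6EI) at the far end, so f₁₁ = f₂₂ = 2.567/EI and f₁₂ = f₂₁ = 1.283/EI.
Compatibility — zero rotation at each built-in end:
  2.567 M_A + 1.283 M_B = 842.4
  1.283 M_A + 2.567 M_B = 842.4
Solving the pair gives M_A = 218.8 kN·m and M_B = 218.8 kN·m (hogging).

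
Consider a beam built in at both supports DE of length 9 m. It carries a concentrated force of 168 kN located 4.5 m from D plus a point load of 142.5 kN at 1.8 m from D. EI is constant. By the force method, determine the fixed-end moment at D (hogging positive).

Take the two fixed-end moments M_D, M_E as redundants; the released structure is the simple span DE.
Simple-span end rotations at D and E under the given loads:
  at D: point load 168 at a = 4.5: Pab(L + b)/(6LEI) = 850.5/EI
  at E: point load 168 at a = 4.5: Pab(L + a)/(6LEI) = 850.5/EI
  at D: point load 142.5 at a = 1.8: Pab(L + b)/(6LEI) = 554/EI
  at E: point load 142.5 at a = 1.8: Pab(L + a)/(6LEI) = 369.4/EI
  θ_D0 = 1405/EI,  θ_E0 = 1220/EI
Flexibility coefficients: a unit moment at one end gives L/(3EI) there and L/(6EI) at the far end, so f₁₁ = f₂₂ = 3/EI and f₁₂ = f₂₁ = 1.5/EI.
Compatibility — zero rotation at each built-in end:
  3 M_D + 1.5 M_E = 1405
  1.5 M_D + 3 M_E = 1220
Solving the pair gives M_D = 353.2 kN·m and M_E = 230 kN·m (hogging).

M_D = 353.2 kN·m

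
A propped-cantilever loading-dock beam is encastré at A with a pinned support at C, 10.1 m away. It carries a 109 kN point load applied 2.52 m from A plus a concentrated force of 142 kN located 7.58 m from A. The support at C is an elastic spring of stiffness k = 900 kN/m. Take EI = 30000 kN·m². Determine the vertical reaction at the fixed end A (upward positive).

R_A = 160.5 kN

Remove the prop at C; the released (primary) structure is a cantilever built in at A.
Primary-structure tip deflection at C by superposition:
  point load 109 at a = 2.52: Pa²(3L − a)/(6EI) = 3205/EI
  point load 142 at a = 7.58: Pa²(3L − a)/(6EI) = 30895/EI
  δ_0 = 34100/EI
Tip deflection under a unit load at C: L³/(3EI) = 343.4/EI.
With EI = 30000 kN·m²: δ_0 = 1.1367 m and δ_{CC} = 0.011448 m/kN.
Compatibility — the spring shortens by R_C/k under the reaction it provides: δ_0 − R_C·δ_{CC} = R_C/k. With 1/k = 0.001111 m/kN, R_C = δ_0 / (δ_{CC} + 1/k) = 1.1367 / (0.011448 + 0.001111) = 90.51 kN.
Vertical equilibrium: R_A = ΣP − R_C = 251 − 90.51 = 160.5 kN.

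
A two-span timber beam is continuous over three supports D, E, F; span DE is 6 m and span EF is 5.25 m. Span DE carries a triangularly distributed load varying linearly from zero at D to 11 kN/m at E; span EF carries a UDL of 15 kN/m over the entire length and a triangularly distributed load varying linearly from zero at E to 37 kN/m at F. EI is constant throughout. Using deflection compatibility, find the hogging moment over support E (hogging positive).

M_E = 65.96 kN·m

Insert a hinge at E; M_E is the redundant, and each span becomes simply supported.
End slopes at the hinge E, treating each span as simply supported:
  span DE: triangular load, peak 11: w₀L³/(45EI) = 52.8/EI
  span EF: UDL 15: wL³/(24EI) = 90.44/EI
  span EF: triangular load, peak 37: 7w₀L³/(360EI) = 104.1/EI
  relative rotation θ_0 = (52.8 + 194.5)/EI = 247.3/EI
A unit hogging moment at E produces rotation L₁/(3EI) + L₂/(3EI) = 3.75/EI.
Slope continuity at E: θ_0 = M_E·3.75/EI, so M_E = 247.3/3.75 = 65.96 kN·m (hogging).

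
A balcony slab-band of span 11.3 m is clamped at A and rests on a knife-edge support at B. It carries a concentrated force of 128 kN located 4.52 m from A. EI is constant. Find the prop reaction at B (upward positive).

Remove the prop at B; the released (primary) structure is a cantilever built in at A.
Deflection at B on the released cantilever, summing each load's contribution:
  point load 128 at a = 4.52: Pa²(3L − a)/(6EI) = 12805/EI
Flexibility coefficient — unit upward force at B: δ_{BB} = L³/(3EI) = 481/EI.
The prop prevents deflection at B: R_B = δ_0/δ_{BB} = 12805/481 = 26.62 kN.

R_B = 26.62 kN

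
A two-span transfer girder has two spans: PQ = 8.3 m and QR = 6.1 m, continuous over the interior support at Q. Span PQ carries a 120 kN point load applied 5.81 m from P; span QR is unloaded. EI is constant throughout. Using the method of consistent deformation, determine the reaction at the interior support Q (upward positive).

R_Q = 113.1 kN

Insert a hinge at Q; M_Q is the redundant, and each span becomes simply supported.
End slopes at the hinge Q, treating each span as simply supported:
  span PQ: point load 120 at a = 5.81: Pab(L + a)/(6LEI) = 491.9/EI
  relative rotation θ_0 = (491.9 + 0)/EI = 491.9/EI
A unit hogging moment at Q produces rotation L₁/(3EI) + L₂/(3EI) = 4.8/EI.
Compatibility: M_Q·(L₁+L₂)/(3EI) = θ_0, giving M_Q = 102.5 kN·m (hogging).
Span PQ, ΣM about P with M_Q applied at Q: R_Q^{PQ}·8.3 = 697.2 + 102.5, so R_Q^{PQ} = 96.35 kN and R_P = 120 − 96.35 = 23.65 kN.
Span QR, ΣM about R: R_Q^{QR}·6.1 = 0 + 102.5, so R_Q^{QR} = 16.8 kN and R_R = 0 − 16.8 = -16.8 kN.
R_Q = 96.35 + 16.8 = 113.1 kN.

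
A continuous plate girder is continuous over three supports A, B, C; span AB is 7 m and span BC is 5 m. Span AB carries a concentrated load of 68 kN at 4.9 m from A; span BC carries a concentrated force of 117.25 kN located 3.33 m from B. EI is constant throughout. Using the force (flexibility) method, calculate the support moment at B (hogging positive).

M_B = 85.81 kN·m

Insert a hinge at B; M_B is the redundant, and each span becomes simply supported.
Rotations at B on the released spans (each span's end-slope, ×1/EI):
  span AB: point load 68 at a = 4.9: Pab(L + a)/(6LEI) = 198.3/EI
  span BC: point load 117.25 at a = 3.33: Pab(L + b)/(6LEI) = 145/EI
  relative rotation θ_0 = (198.3 + 145)/EI = 343.2/EI
A unit hogging moment at B produces rotation L₁/(3EI) + L₂/(3EI) = 4/EI.
Compatibility: M_B·(L₁+L₂)/(3EI) = θ_0, giving M_B = 85.81 kN·m (hogging).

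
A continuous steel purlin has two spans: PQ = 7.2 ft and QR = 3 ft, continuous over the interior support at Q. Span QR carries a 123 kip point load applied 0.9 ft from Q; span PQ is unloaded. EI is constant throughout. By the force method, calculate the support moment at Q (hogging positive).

M_Q = 19.37 kip·ft

Take M_Q as the redundant. Released structure: two simple spans PQ and QR with a hinge at Q.
Discontinuity in slope at Q on the released structure — sum the simple-span end rotations:
  span QR: point load 123 at a = 0.9: Pab(L + b)/(6LEI) = 65.87/EI
  relative rotation θ_0 = (0 + 65.87)/EI = 65.87/EI
A unit hogging moment at Q produces rotation L₁/(3EI) + L₂/(3EI) = 3.4/EI.
Compatibility: M_Q·(L₁+L₂)/(3EI) = θ_0, giving M_Q = 19.37 kip·ft (hogging).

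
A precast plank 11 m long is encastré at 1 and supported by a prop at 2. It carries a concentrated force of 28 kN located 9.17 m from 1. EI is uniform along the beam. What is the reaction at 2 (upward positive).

Choose R_2 as the redundant. The primary structure is the cantilever fixed at 1.
Primary-structure tip deflection at 2 by superposition:
  point load 28 at a = 9.17: Pa²(3L − a)/(6EI) = 9351/EI
Flexibility coefficient — unit upward force at 2: δ_{22} = L³/(3EI) = 443.7/EI.
The prop prevents deflection at 2: R_2 = δ_0/δ_{22} = 9351/443.7 = 21.08 kN.

R_2 = 21.08 kN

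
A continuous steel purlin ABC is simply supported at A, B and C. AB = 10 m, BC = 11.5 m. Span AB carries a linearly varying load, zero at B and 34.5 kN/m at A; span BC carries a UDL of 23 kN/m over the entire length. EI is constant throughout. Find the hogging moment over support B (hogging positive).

M_B = 297 kN·m

Insert a hinge at B; M_B is the redundant, and each span becomes simply supported.
Rotations at B on the released spans (each span's end-slope, ×1/EI):
  span AB: triangular load, peak 34.5: 7w₀L³/(360EI) = 670.8/EI
  span BC: UDL 23: wL³/(24EI) = 1458/EI
  relative rotation θ_0 = (670.8 + 1458)/EI = 2128/EI
A unit hogging moment at B produces rotation L₁/(3EI) + L₂/(3EI) = 7.167/EI.
Slope continuity at B: θ_0 = M_B·7.167/EI, so M_B = 2128/7.167 = 297 kN·m (hogging).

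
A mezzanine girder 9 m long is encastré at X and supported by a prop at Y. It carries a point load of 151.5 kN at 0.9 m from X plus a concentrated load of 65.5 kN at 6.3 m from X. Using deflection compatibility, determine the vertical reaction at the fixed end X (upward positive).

R_X = 177.9 kN

Release the roller at Y. Primary structure: cantilever fixed at X.
Primary-structure tip deflection at Y by superposition:
  point load 151.5 at a = 0.9: Pa²(3L − a)/(6EI) = 533.8/EI
  point load 65.5 at a = 6.3: Pa²(3L − a)/(6EI) = 8969/EI
  δ_0 = 9503/EI
Flexibility coefficient — unit upward force at Y: δ_{YY} = L³/(3EI) = 243/EI.
Compatibility at Y: δ_0 − R_Y·δ_{YY} = 0, so R_Y = 9503/243 = 39.11 kN.
Vertical equilibrium: R_X = ΣP − R_Y = 217 − 39.11 = 177.9 kN.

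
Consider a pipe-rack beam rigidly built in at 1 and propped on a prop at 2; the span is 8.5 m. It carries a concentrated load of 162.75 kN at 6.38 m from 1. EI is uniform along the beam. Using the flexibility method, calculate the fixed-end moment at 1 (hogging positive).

M_1 = 161.8 kN·m

Choose R_2 as the redundant. The primary structure is the cantilever fixed at 1.
Free-end deflection of the primary structure under the applied loading (downward +):
  point load 162.75 at a = 6.38: Pa²(3L − a)/(6EI) = 21111/EI
Flexibility coefficient — unit upward force at 2: δ_{22} = L³/(3EI) = 204.7/EI.
Compatibility at 2: δ_0 − R_2·δ_{22} = 0, so R_2 = 21111/204.7 = 103.1 kN.
Moment equilibrium about 1: M_1 = Σ(load moments about 1) − R_2·L = 1038 − 103.1×8.5 = 161.8 kN·m.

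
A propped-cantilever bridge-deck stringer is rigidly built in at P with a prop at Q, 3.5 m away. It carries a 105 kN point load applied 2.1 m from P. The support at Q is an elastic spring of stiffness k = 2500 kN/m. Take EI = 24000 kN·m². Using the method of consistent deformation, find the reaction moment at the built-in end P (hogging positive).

Remove the prop at Q; the released (primary) structure is a cantilever built in at P.
Free-end deflection of the primary structure under the applied loading (downward +):
  point load 105 at a = 2.1: Pa²(3L − a)/(6EI) = 648.3/EI
Tip deflection under a unit load at Q: L³/(3EI) = 14.29/EI.
With EI = 24000 kN·m²: δ_0 = 0.027011 m and δ_{QQ} = 0.000595 m/kN.
Compatibility — the spring shortens by R_Q/k under the reaction it provides: δ_0 − R_Q·δ_{QQ} = R_Q/k. With 1/k = 0.0004 m/kN, R_Q = δ_0 / (δ_{QQ} + 1/k) = 0.027011 / (0.000595 + 0.0004) = 27.13 kN.
Moment equilibrium about P: M_P = Σ(load moments about P) − R_Q·L = 220.5 − 27.13×3.5 = 125.5 kN·m.

M_P = 125.5 kN·m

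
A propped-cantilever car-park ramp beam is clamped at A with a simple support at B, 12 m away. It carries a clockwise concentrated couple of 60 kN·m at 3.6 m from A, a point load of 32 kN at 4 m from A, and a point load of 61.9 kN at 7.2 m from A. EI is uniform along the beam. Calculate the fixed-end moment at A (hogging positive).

Choose R_B as the redundant. The primary structure is the cantilever fixed at A.
Deflection at B on the released cantilever, summing each load's contribution:
  clockwise couple 60 at a = 3.6: M₀a(2L − a)/(2EI) = 2203/EI
  point load 32 at a = 4: Pa²(3L − a)/(6EI) = 2731/EI
  point load 61.9 at a = 7.2: Pa²(3L − a)/(6EI) = 15403/EI
  δ_0 = 20337/EI
Tip deflection under a unit load at B: L³/(3EI) = 576/EI.
Compatibility at B: δ_0 − R_B·δ_{BB} = 0, so R_B = 20337/576 = 35.31 kN.
Moment equilibrium about A: M_A = Σ(load moments about A) − R_B·L = 633.7 − 35.31×12 = 210 kN·m.

M_A = 210 kN·m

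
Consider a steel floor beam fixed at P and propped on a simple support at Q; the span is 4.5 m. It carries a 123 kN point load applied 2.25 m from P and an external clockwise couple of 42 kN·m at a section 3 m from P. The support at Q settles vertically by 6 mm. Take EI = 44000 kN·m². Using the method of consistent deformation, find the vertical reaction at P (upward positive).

Release the roller at Q. Primary structure: cantilever fixed at P.
Primary-structure tip deflection at Q by superposition:
  point load 123 at a = 2.25: Pa²(3L − a)/(6EI) = 1168/EI
  clockwise couple 42 at a = 3: M₀a(2L − a)/(2EI) = 378/EI
  δ_0 = 1546/EI
Tip deflection under a unit load at Q: L³/(3EI) = 30.38/EI.
With EI = 44000 kN·m²: δ_0 = 0.035126 m and δ_{QQ} = 0.00069 m/kN.
Compatibility — the beam at Q must follow the support down by 0.006 m: δ_0 − R_Q·δ_{QQ} = 0.006, so R_Q = (0.035126 − 0.006)/0.00069 = 42.19 kN.
Vertical equilibrium: R_P = ΣP − R_Q = 123 − 42.19 = 80.81 kN.

R_P = 80.81 kN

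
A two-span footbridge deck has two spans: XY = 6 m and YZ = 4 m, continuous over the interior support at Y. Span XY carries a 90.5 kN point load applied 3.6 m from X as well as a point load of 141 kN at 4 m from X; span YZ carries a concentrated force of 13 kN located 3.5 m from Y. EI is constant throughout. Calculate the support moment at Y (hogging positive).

M_Y = 157.8 kN·m

Insert a hinge at Y; M_Y is the redundant, and each span becomes simply supported.
Discontinuity in slope at Y on the released structure — sum the simple-span end rotations:
  span XY: point load 90.5 at a = 3.6: Pab(L + a)/(6LEI) = 208.5/EI
  span XY: point load 141 at a = 4: Pab(L + a)/(6LEI) = 313.3/EI
  span YZ: point load 13 at a = 3.5: Pab(L + b)/(6LEI) = 4.266/EI
  relative rotation θ_0 = (521.8 + 4.266)/EI = 526.1/EI
A unit hogging moment at Y produces rotation L₁/(3EI) + L₂/(3EI) = 3.333/EI.
Slope continuity at Y: θ_0 = M_Y·3.333/EI, so M_Y = 526.1/3.333 = 157.8 kN·m (hogging).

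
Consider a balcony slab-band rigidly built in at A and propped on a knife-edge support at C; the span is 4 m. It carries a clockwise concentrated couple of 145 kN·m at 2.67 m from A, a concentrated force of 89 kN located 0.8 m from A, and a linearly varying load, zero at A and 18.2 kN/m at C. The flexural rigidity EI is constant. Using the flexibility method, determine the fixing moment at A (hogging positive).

Remove the prop at C; the released (primary) structure is a cantilever built in at A.
Deflection at C on the released cantilever, summing each load's contribution:
  clockwise couple 145 at a = 2.67: M₀a(2L − a)/(2EI) = 1032/EI
  point load 89 at a = 0.8: Pa²(3L − a)/(6EI) = 106.3/EI
  triangular load, peak 18.2 at the free end: 11w₀L⁴/(120EI) = 427.1/EI
  δ_0 = 1565/EI
Tip deflection under a unit load at C: L³/(3EI) = 21.33/EI.
The prop prevents deflection at C: R_C = δ_0/δ_{CC} = 1565/21.33 = 73.37 kN.
Moment equilibrium about A: M_A = Σ(load moments about A) − R_C·L = 313.3 − 73.37×4 = 19.8 kN·m.

M_A = 19.8 kN·m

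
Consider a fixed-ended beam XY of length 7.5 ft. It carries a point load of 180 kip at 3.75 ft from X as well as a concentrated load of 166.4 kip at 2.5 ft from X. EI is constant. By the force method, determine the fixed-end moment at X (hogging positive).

Take the two fixed-end moments M_X, M_Y as redundants; the released structure is the simple span XY.
End rotations of the released simple span under the applied load (×1/EI):
  at X: point load 180 at a = 3.75: Pab(L + b)/(6LEI) = 632.8/EI
  at Y: point load 180 at a = 3.75: Pab(L + a)/(6LEI) = 632.8/EI
  at X: point load 166.4 at a = 2.5: Pab(L + b)/(6LEI) = 577.8/EI
  at Y: point load 166.4 at a = 2.5: Pab(L + a)/(6LEI) = 462.2/EI
  θ_X0 = 1211/EI,  θ_Y0 = 1095/EI
Flexibility coefficients: a unit moment at one end gives L/(3EI) there and L/(6EI) at the far end, so f₁₁ = f₂₂ = 2.5/EI and f₁₂ = f₂₁ = 1.25/EI.
Compatibility — zero rotation at each built-in end:
  2.5 M_X + 1.25 M_Y = 1211
  1.25 M_X + 2.5 M_Y = 1095
Solving the pair gives M_X = 353.6 kip·ft and M_Y = 261.2 kip·ft (hogging).

M_X = 353.6 kip·ft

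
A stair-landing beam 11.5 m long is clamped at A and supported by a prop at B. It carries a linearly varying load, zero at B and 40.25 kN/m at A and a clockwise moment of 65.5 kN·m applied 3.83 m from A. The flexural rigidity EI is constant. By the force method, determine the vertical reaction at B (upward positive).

R_B = 51.03 kN

Take the reaction at B as the redundant and release it; the primary structure is a cantilever fixed at A.
Deflection at B on the released cantilever, summing each load's contribution:
  triangular load, peak 40.25 at the fixed end: w₀L⁴/(30EI) = 23466/EI
  clockwise couple 65.5 at a = 3.83: M₀a(2L − a)/(2EI) = 2405/EI
  δ_0 = 25870/EI
Tip deflection under a unit load at B: L³/(3EI) = 507/EI.
The prop prevents deflection at B: R_B = δ_0/δ_{BB} = 25870/507 = 51.03 kN.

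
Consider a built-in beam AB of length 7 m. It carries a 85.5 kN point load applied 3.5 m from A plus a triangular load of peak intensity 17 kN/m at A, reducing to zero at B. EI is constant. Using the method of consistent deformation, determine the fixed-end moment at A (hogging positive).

Release both end moments; the primary structure is a simply-supported span AB with redundants M_A and M_B.
Simple-span end rotations at A and B under the given loads:
  at A: point load 85.5 at a = 3.5: Pab(L + b)/(6LEI) = 261.8/EI
  at B: point load 85.5 at a = 3.5: Pab(L + a)/(6LEI) = 261.8/EI
  at A: triangular load, peak 17: w₀L³/(45EI) = 129.6/EI
  at B: triangular load, peak 17: 7w₀L³/(360EI) = 113.4/EI
  θ_A0 = 391.4/EI,  θ_B0 = 375.2/EI
Flexibility coefficients: a unit moment at one end gives L/(3EI) there and L/(6EI) at the far end, so f₁₁ = f₂₂ = 2.333/EI and f₁₂ = f₂₁ = 1.167/EI.
Compatibility — zero rotation at each built-in end:
  2.333 M_A + 1.167 M_B = 391.4
  1.167 M_A + 2.333 M_B = 375.2
Solving the pair gives M_A = 116.5 kN·m and M_B = 102.6 kN·m (hogging).

M_A = 116.5 kN·m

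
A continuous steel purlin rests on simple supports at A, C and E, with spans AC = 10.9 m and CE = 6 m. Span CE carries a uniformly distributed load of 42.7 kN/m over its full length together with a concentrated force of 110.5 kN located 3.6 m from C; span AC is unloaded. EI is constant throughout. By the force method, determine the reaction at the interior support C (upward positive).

Insert a hinge at C; M_C is the redundant, and each span becomes simply supported.
Discontinuity in slope at C on the released structure — sum the simple-span end rotations:
  span CE: UDL 42.7: wL³/(24EI) = 384.3/EI
  span CE: point load 110.5 at a = 3.6: Pab(L + b)/(6LEI) = 222.8/EI
  relative rotation θ_0 = (0 + 607.1)/EI = 607.1/EI
A unit hogging moment at C produces rotation L₁/(3EI) + L₂/(3EI) = 5.633/EI.
Slope continuity at C: θ_0 = M_C·5.633/EI, so M_C = 607.1/5.633 = 107.8 kN·m (hogging).
Span AC, ΣM about A with M_C applied at C: R_C^{AC}·10.9 = 0 + 107.8, so R_C^{AC} = 9.887 kN and R_A = 0 − 9.887 = -9.887 kN.
Span CE, ΣM about E: R_C^{CE}·6 = 1034 + 107.8, so R_C^{CE} = 190.3 kN and R_E = 366.7 − 190.3 = 176.4 kN.
R_C = 9.887 + 190.3 = 200.1 kN.

R_C = 200.1 kN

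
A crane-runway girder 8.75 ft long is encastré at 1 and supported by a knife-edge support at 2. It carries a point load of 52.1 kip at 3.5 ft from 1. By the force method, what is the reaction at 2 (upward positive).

R_2 = 10.84 kip

Release the roller at 2. Primary structure: cantilever fixed at 1.
Free-end deflection of the primary structure under the applied loading (downward +):
  point load 52.1 at a = 3.5: Pa²(3L − a)/(6EI) = 2420/EI
Flexibility coefficient — unit upward force at 2: δ_{22} = L³/(3EI) = 223.3/EI.
The prop prevents deflection at 2: R_2 = δ_0/δ_{22} = 2420/223.3 = 10.84 kip.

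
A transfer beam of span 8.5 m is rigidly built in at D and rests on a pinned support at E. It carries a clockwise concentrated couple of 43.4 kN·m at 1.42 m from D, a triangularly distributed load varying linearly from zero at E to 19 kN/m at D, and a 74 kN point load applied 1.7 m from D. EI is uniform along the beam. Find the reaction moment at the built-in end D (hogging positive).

M_D = 205.6 kN·m

Choose R_E as the redundant. The primary structure is the cantilever fixed at D.
Primary-structure tip deflection at E by superposition:
  clockwise couple 43.4 at a = 1.42: M₀a(2L − a)/(2EI) = 480.1/EI
  triangular load, peak 19 at the fixed end: w₀L⁴/(30EI) = 3306/EI
  point load 74 at a = 1.7: Pa²(3L − a)/(6EI) = 848.3/EI
  δ_0 = 4634/EI
Tip deflection under a unit load at E: L³/(3EI) = 204.7/EI.
Compatibility at E: δ_0 − R_E·δ_{EE} = 0, so R_E = 4634/204.7 = 22.64 kN.
Moment equilibrium about D: M_D = Σ(load moments about D) − R_E·L = 398 − 22.64×8.5 = 205.6 kN·m.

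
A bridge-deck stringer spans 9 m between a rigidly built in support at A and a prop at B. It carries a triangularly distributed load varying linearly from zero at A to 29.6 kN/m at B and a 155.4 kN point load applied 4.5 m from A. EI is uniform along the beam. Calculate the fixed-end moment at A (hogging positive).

M_A = 402.1 kN·m

Remove the prop at B; the released (primary) structure is a cantilever built in at A.
Downward deflection at the released point B due to the loads:
  triangular load, peak 29.6 at the free end: 11w₀L⁴/(120EI) = 17802/EI
  point load 155.4 at a = 4.5: Pa²(3L − a)/(6EI) = 11801/EI
  δ_0 = 29603/EI
Tip deflection under a unit load at B: L³/(3EI) = 243/EI.
The prop prevents deflection at B: R_B = δ_0/δ_{BB} = 29603/243 = 121.8 kN.
Moment equilibrium about A: M_A = Σ(load moments about A) − R_B·L = 1498 − 121.8×9 = 402.1 kN·m.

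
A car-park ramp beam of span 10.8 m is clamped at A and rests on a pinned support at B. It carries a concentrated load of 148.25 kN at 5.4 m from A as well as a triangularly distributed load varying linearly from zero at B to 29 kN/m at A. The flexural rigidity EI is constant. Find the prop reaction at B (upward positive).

R_B = 77.65 kN

Release the roller at B. Primary structure: cantilever fixed at A.
Primary-structure tip deflection at B by superposition:
  point load 148.25 at a = 5.4: Pa²(3L − a)/(6EI) = 19453/EI
  triangular load, peak 29 at the fixed end: w₀L⁴/(30EI) = 13151/EI
  δ_0 = 32605/EI
Flexibility coefficient — unit upward force at B: δ_{BB} = L³/(3EI) = 419.9/EI.
Compatibility at B: δ_0 − R_B·δ_{BB} = 0, so R_B = 32605/419.9 = 77.65 kN.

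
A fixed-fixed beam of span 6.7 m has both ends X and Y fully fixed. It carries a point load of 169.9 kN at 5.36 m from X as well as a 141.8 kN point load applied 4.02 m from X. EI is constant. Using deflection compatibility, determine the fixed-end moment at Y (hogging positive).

Release both end moments; the primary structure is a simply-supported span XY with redundants M_X and M_Y.
End rotations of the released simple span under the applied load (×1/EI):
  at X: point load 169.9 at a = 5.36: Pab(L + b)/(6LEI) = 244.1/EI
  at Y: point load 169.9 at a = 5.36: Pab(L + a)/(6LEI) = 366.1/EI
  at X: point load 141.8 at a = 4.02: Pab(L + b)/(6LEI) = 356.5/EI
  at Y: point load 141.8 at a = 4.02: Pab(L + a)/(6LEI) = 407.4/EI
  θ_X0 = 600.5/EI,  θ_Y0 = 773.5/EI
Flexibility coefficients: a unit moment at one end gives L/(3EI) there and L/(6EI) at the far end, so f₁₁ = f₂₂ = 2.233/EI and f₁₂ = f₂₁ = 1.117/EI.
Compatibility — zero rotation at each built-in end:
  2.233 M_X + 1.117 M_Y = 600.5
  1.117 M_X + 2.233 M_Y = 773.5
Solving the pair gives M_X = 127.6 kN·m and M_Y = 282.5 kN·m (hogging).

M_Y = 282.5 kN·m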